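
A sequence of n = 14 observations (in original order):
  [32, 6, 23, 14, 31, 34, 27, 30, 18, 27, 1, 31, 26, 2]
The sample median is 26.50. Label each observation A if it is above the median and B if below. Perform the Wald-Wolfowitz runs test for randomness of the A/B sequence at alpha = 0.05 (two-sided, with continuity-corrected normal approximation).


Step 1: Compute median = 26.50; label A = above, B = below.
Labels in order: ABBBAAAABABABB  (n_A = 7, n_B = 7)
Step 2: Count runs R = 8.
Step 3: Under H0 (random ordering), E[R] = 2*n_A*n_B/(n_A+n_B) + 1 = 2*7*7/14 + 1 = 8.0000.
        Var[R] = 2*n_A*n_B*(2*n_A*n_B - n_A - n_B) / ((n_A+n_B)^2 * (n_A+n_B-1)) = 8232/2548 = 3.2308.
        SD[R] = 1.7974.
Step 4: R = E[R], so z = 0 with no continuity correction.
Step 5: Two-sided p-value via normal approximation = 2*(1 - Phi(|z|)) = 1.000000.
Step 6: alpha = 0.05. fail to reject H0.

R = 8, z = 0.0000, p = 1.000000, fail to reject H0.


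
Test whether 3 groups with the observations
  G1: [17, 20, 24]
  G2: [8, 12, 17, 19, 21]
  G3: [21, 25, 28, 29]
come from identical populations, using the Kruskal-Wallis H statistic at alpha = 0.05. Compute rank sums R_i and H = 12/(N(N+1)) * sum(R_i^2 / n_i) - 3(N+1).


Step 1: Combine all N = 12 observations and assign midranks.
sorted (value, group, rank): (8,G2,1), (12,G2,2), (17,G1,3.5), (17,G2,3.5), (19,G2,5), (20,G1,6), (21,G2,7.5), (21,G3,7.5), (24,G1,9), (25,G3,10), (28,G3,11), (29,G3,12)
Step 2: Sum ranks within each group.
R_1 = 18.5 (n_1 = 3)
R_2 = 19 (n_2 = 5)
R_3 = 40.5 (n_3 = 4)
Step 3: H = 12/(N(N+1)) * sum(R_i^2/n_i) - 3(N+1)
     = 12/(12*13) * (18.5^2/3 + 19^2/5 + 40.5^2/4) - 3*13
     = 0.076923 * 596.346 - 39
     = 6.872756.
Step 4: Ties present; correction factor C = 1 - 12/(12^3 - 12) = 0.993007. Corrected H = 6.872756 / 0.993007 = 6.921156.
Step 5: Under H0, H ~ chi^2(2); p-value = 0.031412.
Step 6: alpha = 0.05. reject H0.

H = 6.9212, df = 2, p = 0.031412, reject H0.


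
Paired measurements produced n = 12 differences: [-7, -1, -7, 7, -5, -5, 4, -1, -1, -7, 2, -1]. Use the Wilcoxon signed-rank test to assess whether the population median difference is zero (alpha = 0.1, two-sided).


Step 1: Drop any zero differences (none here) and take |d_i|.
|d| = [7, 1, 7, 7, 5, 5, 4, 1, 1, 7, 2, 1]
Step 2: Midrank |d_i| (ties get averaged ranks).
ranks: |7|->10.5, |1|->2.5, |7|->10.5, |7|->10.5, |5|->7.5, |5|->7.5, |4|->6, |1|->2.5, |1|->2.5, |7|->10.5, |2|->5, |1|->2.5
Step 3: Attach original signs; sum ranks with positive sign and with negative sign.
W+ = 10.5 + 6 + 5 = 21.5
W- = 10.5 + 2.5 + 10.5 + 7.5 + 7.5 + 2.5 + 2.5 + 10.5 + 2.5 = 56.5
(Check: W+ + W- = 78 should equal n(n+1)/2 = 78.)
Step 4: Test statistic W = min(W+, W-) = 21.5.
Step 5: Ties in |d|, so use the tie-corrected normal approximation.
        E[W] = n(n+1)/4 = 12*13/4 = 39.
        Tie groups: |d|=1 (t=4), |d|=5 (t=2), |d|=7 (t=4); sum(t^3 - t) = 126.
        Var[W] = n(n+1)(2n+1)/24 - sum(t^3-t)/48 = 3900/24 - 126/48 = 159.875.
        z = (W - E[W]) / sqrt(Var[W]) = (21.5 - 39) / 12.6442 = -1.3840.
        Two-sided p = 2*Phi(z) = 0.166347.
Step 6: alpha = 0.1. fail to reject H0.

W+ = 21.5, W- = 56.5, W = min = 21.5, p = 0.166347, fail to reject H0.


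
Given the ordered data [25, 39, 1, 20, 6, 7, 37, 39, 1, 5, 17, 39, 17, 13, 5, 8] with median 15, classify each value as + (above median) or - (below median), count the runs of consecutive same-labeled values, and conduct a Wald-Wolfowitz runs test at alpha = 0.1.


Step 1: Compute median = 15; label A = above, B = below.
Labels in order: AABABBAABBAAABBB  (n_A = 8, n_B = 8)
Step 2: Count runs R = 8.
Step 3: Under H0 (random ordering), E[R] = 2*n_A*n_B/(n_A+n_B) + 1 = 2*8*8/16 + 1 = 9.0000.
        Var[R] = 2*n_A*n_B*(2*n_A*n_B - n_A - n_B) / ((n_A+n_B)^2 * (n_A+n_B-1)) = 14336/3840 = 3.7333.
        SD[R] = 1.9322.
Step 4: Continuity-corrected z = (R + 0.5 - E[R]) / SD[R] = (8 + 0.5 - 9.0000) / 1.9322 = -0.2588.
Step 5: Two-sided p-value via normal approximation = 2*(1 - Phi(|z|)) = 0.795809.
Step 6: alpha = 0.1. fail to reject H0.

R = 8, z = -0.2588, p = 0.795809, fail to reject H0.


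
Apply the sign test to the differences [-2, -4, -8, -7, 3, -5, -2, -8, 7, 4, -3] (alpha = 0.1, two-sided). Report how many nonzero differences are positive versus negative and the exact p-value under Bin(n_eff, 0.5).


Step 1: Discard zero differences. Original n = 11; n_eff = number of nonzero differences = 11.
Nonzero differences (with sign): -2, -4, -8, -7, +3, -5, -2, -8, +7, +4, -3
Step 2: Count signs: positive = 3, negative = 8.
Step 3: Under H0: P(positive) = 0.5, so the number of positives S ~ Bin(11, 0.5).
Step 4: Two-sided exact p-value = sum of Bin(11,0.5) probabilities at or below the observed probability = 0.226562.
Step 5: alpha = 0.1. fail to reject H0.

n_eff = 11, pos = 3, neg = 8, p = 0.226562, fail to reject H0.


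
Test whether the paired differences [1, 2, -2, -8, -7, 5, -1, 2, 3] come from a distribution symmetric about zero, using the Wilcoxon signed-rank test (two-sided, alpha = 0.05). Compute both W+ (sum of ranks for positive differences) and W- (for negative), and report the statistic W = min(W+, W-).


Step 1: Drop any zero differences (none here) and take |d_i|.
|d| = [1, 2, 2, 8, 7, 5, 1, 2, 3]
Step 2: Midrank |d_i| (ties get averaged ranks).
ranks: |1|->1.5, |2|->4, |2|->4, |8|->9, |7|->8, |5|->7, |1|->1.5, |2|->4, |3|->6
Step 3: Attach original signs; sum ranks with positive sign and with negative sign.
W+ = 1.5 + 4 + 7 + 4 + 6 = 22.5
W- = 4 + 9 + 8 + 1.5 = 22.5
(Check: W+ + W- = 45 should equal n(n+1)/2 = 45.)
Step 4: Test statistic W = min(W+, W-) = 22.5.
Step 5: Ties in |d|, so use the tie-corrected normal approximation.
        E[W] = n(n+1)/4 = 9*10/4 = 22.5.
        Tie groups: |d|=1 (t=2), |d|=2 (t=3); sum(t^3 - t) = 30.
        Var[W] = n(n+1)(2n+1)/24 - sum(t^3-t)/48 = 1710/24 - 30/48 = 70.625.
        z = (W - E[W]) / sqrt(Var[W]) = (22.5 - 22.5) / 8.4039 = 0.0000.
        Two-sided p = 2*Phi(z) = 1.000000.
Step 6: alpha = 0.05. fail to reject H0.

W+ = 22.5, W- = 22.5, W = min = 22.5, p = 1.000000, fail to reject H0.


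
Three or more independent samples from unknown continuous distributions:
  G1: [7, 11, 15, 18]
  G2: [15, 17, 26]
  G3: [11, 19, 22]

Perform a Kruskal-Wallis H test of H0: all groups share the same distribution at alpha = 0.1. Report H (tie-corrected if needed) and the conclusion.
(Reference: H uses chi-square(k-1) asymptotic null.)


Step 1: Combine all N = 10 observations and assign midranks.
sorted (value, group, rank): (7,G1,1), (11,G1,2.5), (11,G3,2.5), (15,G1,4.5), (15,G2,4.5), (17,G2,6), (18,G1,7), (19,G3,8), (22,G3,9), (26,G2,10)
Step 2: Sum ranks within each group.
R_1 = 15 (n_1 = 4)
R_2 = 20.5 (n_2 = 3)
R_3 = 19.5 (n_3 = 3)
Step 3: H = 12/(N(N+1)) * sum(R_i^2/n_i) - 3(N+1)
     = 12/(10*11) * (15^2/4 + 20.5^2/3 + 19.5^2/3) - 3*11
     = 0.109091 * 323.083 - 33
     = 2.245455.
Step 4: Ties present; correction factor C = 1 - 12/(10^3 - 10) = 0.987879. Corrected H = 2.245455 / 0.987879 = 2.273006.
Step 5: Under H0, H ~ chi^2(2); p-value = 0.320939.
Step 6: alpha = 0.1. fail to reject H0.

H = 2.2730, df = 2, p = 0.320939, fail to reject H0.


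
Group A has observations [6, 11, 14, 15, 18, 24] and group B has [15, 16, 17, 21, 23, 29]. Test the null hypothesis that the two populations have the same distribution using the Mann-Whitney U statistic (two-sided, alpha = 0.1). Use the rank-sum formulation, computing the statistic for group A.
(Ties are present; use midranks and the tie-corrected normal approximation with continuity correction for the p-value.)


Step 1: Combine and sort all 12 observations; assign midranks.
sorted (value, group): (6,X), (11,X), (14,X), (15,X), (15,Y), (16,Y), (17,Y), (18,X), (21,Y), (23,Y), (24,X), (29,Y)
ranks: 6->1, 11->2, 14->3, 15->4.5, 15->4.5, 16->6, 17->7, 18->8, 21->9, 23->10, 24->11, 29->12
Step 2: Rank sum for X: R1 = 1 + 2 + 3 + 4.5 + 8 + 11 = 29.5.
Step 3: U_X = R1 - n1(n1+1)/2 = 29.5 - 6*7/2 = 29.5 - 21 = 8.5.
       U_Y = n1*n2 - U_X = 36 - 8.5 = 27.5.
Step 4: Ties are present, so use the tie-corrected normal approximation (with continuity correction) for the p-value.
Step 5: p-value = 0.148829; compare to alpha = 0.1. fail to reject H0.

U_X = 8.5, p = 0.148829, fail to reject H0 at alpha = 0.1.


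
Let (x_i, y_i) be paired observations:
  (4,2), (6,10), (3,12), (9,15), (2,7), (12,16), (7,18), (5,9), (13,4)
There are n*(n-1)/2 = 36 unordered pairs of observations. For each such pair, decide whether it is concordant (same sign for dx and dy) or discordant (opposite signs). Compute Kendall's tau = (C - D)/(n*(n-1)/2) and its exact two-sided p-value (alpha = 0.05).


Step 1: Enumerate the 36 unordered pairs (i,j) with i<j and classify each by sign(x_j-x_i) * sign(y_j-y_i).
  (1,2):dx=+2,dy=+8->C; (1,3):dx=-1,dy=+10->D; (1,4):dx=+5,dy=+13->C; (1,5):dx=-2,dy=+5->D
  (1,6):dx=+8,dy=+14->C; (1,7):dx=+3,dy=+16->C; (1,8):dx=+1,dy=+7->C; (1,9):dx=+9,dy=+2->C
  (2,3):dx=-3,dy=+2->D; (2,4):dx=+3,dy=+5->C; (2,5):dx=-4,dy=-3->C; (2,6):dx=+6,dy=+6->C
  (2,7):dx=+1,dy=+8->C; (2,8):dx=-1,dy=-1->C; (2,9):dx=+7,dy=-6->D; (3,4):dx=+6,dy=+3->C
  (3,5):dx=-1,dy=-5->C; (3,6):dx=+9,dy=+4->C; (3,7):dx=+4,dy=+6->C; (3,8):dx=+2,dy=-3->D
  (3,9):dx=+10,dy=-8->D; (4,5):dx=-7,dy=-8->C; (4,6):dx=+3,dy=+1->C; (4,7):dx=-2,dy=+3->D
  (4,8):dx=-4,dy=-6->C; (4,9):dx=+4,dy=-11->D; (5,6):dx=+10,dy=+9->C; (5,7):dx=+5,dy=+11->C
  (5,8):dx=+3,dy=+2->C; (5,9):dx=+11,dy=-3->D; (6,7):dx=-5,dy=+2->D; (6,8):dx=-7,dy=-7->C
  (6,9):dx=+1,dy=-12->D; (7,8):dx=-2,dy=-9->C; (7,9):dx=+6,dy=-14->D; (8,9):dx=+8,dy=-5->D
Step 2: C = 23, D = 13, total pairs = 36.
Step 3: tau = (C - D)/(n(n-1)/2) = (23 - 13)/36 = 0.277778.
Step 4: Exact two-sided p-value (enumerate n! = 362880 permutations of y under H0): p = 0.358488.
Step 5: alpha = 0.05. fail to reject H0.

tau_b = 0.2778 (C=23, D=13), p = 0.358488, fail to reject H0.


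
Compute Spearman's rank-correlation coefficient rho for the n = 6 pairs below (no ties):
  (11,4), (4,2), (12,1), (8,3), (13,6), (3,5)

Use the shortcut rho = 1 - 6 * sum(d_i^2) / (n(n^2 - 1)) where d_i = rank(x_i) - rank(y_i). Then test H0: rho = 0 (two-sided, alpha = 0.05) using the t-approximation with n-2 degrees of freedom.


Step 1: Rank x and y separately (midranks; no ties here).
rank(x): 11->4, 4->2, 12->5, 8->3, 13->6, 3->1
rank(y): 4->4, 2->2, 1->1, 3->3, 6->6, 5->5
Step 2: d_i = R_x(i) - R_y(i); compute d_i^2.
  (4-4)^2=0, (2-2)^2=0, (5-1)^2=16, (3-3)^2=0, (6-6)^2=0, (1-5)^2=16
sum(d^2) = 32.
Step 3: rho = 1 - 6*32 / (6*(6^2 - 1)) = 1 - 192/210 = 0.085714.
Step 4: Under H0, t = rho * sqrt((n-2)/(1-rho^2)) = 0.1721 ~ t(4).
Step 5: Two-sided p-value from the t-distribution with 4 df = 0.871743.
Step 6: alpha = 0.05. fail to reject H0.

rho = 0.0857, p = 0.871743, fail to reject H0 at alpha = 0.05.


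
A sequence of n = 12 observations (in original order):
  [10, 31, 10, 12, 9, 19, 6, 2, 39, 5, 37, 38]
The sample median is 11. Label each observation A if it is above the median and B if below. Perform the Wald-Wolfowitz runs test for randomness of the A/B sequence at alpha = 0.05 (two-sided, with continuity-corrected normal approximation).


Step 1: Compute median = 11; label A = above, B = below.
Labels in order: BABABABBABAA  (n_A = 6, n_B = 6)
Step 2: Count runs R = 10.
Step 3: Under H0 (random ordering), E[R] = 2*n_A*n_B/(n_A+n_B) + 1 = 2*6*6/12 + 1 = 7.0000.
        Var[R] = 2*n_A*n_B*(2*n_A*n_B - n_A - n_B) / ((n_A+n_B)^2 * (n_A+n_B-1)) = 4320/1584 = 2.7273.
        SD[R] = 1.6514.
Step 4: Continuity-corrected z = (R - 0.5 - E[R]) / SD[R] = (10 - 0.5 - 7.0000) / 1.6514 = 1.5138.
Step 5: Two-sided p-value via normal approximation = 2*(1 - Phi(|z|)) = 0.130070.
Step 6: alpha = 0.05. fail to reject H0.

R = 10, z = 1.5138, p = 0.130070, fail to reject H0.


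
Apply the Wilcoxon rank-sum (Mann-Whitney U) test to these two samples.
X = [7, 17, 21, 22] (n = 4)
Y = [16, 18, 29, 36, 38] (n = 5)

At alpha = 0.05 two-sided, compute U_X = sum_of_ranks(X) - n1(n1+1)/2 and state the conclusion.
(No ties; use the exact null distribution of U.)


Step 1: Combine and sort all 9 observations; assign midranks.
sorted (value, group): (7,X), (16,Y), (17,X), (18,Y), (21,X), (22,X), (29,Y), (36,Y), (38,Y)
ranks: 7->1, 16->2, 17->3, 18->4, 21->5, 22->6, 29->7, 36->8, 38->9
Step 2: Rank sum for X: R1 = 1 + 3 + 5 + 6 = 15.
Step 3: U_X = R1 - n1(n1+1)/2 = 15 - 4*5/2 = 15 - 10 = 5.
       U_Y = n1*n2 - U_X = 20 - 5 = 15.
Step 4: No ties, so the exact null distribution of U (based on enumerating the C(9,4) = 126 equally likely rank assignments) gives the two-sided p-value.
Step 5: p-value = 0.285714; compare to alpha = 0.05. fail to reject H0.

U_X = 5, p = 0.285714, fail to reject H0 at alpha = 0.05.


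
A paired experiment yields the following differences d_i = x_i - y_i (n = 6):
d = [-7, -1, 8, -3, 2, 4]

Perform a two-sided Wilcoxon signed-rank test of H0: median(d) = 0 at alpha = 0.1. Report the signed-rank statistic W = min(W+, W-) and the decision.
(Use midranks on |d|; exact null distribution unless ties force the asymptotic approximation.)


Step 1: Drop any zero differences (none here) and take |d_i|.
|d| = [7, 1, 8, 3, 2, 4]
Step 2: Midrank |d_i| (ties get averaged ranks).
ranks: |7|->5, |1|->1, |8|->6, |3|->3, |2|->2, |4|->4
Step 3: Attach original signs; sum ranks with positive sign and with negative sign.
W+ = 6 + 2 + 4 = 12
W- = 5 + 1 + 3 = 9
(Check: W+ + W- = 21 should equal n(n+1)/2 = 21.)
Step 4: Test statistic W = min(W+, W-) = 9.
Step 5: No ties, so the exact null distribution over the 2^6 = 64 sign assignments gives the two-sided p-value = 0.843750.
Step 6: alpha = 0.1. fail to reject H0.

W+ = 12, W- = 9, W = min = 9, p = 0.843750, fail to reject H0.


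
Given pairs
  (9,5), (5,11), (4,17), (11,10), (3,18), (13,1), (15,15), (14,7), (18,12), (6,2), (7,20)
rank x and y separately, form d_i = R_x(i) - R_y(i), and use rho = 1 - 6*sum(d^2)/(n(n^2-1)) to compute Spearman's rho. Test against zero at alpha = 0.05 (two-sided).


Step 1: Rank x and y separately (midranks; no ties here).
rank(x): 9->6, 5->3, 4->2, 11->7, 3->1, 13->8, 15->10, 14->9, 18->11, 6->4, 7->5
rank(y): 5->3, 11->6, 17->9, 10->5, 18->10, 1->1, 15->8, 7->4, 12->7, 2->2, 20->11
Step 2: d_i = R_x(i) - R_y(i); compute d_i^2.
  (6-3)^2=9, (3-6)^2=9, (2-9)^2=49, (7-5)^2=4, (1-10)^2=81, (8-1)^2=49, (10-8)^2=4, (9-4)^2=25, (11-7)^2=16, (4-2)^2=4, (5-11)^2=36
sum(d^2) = 286.
Step 3: rho = 1 - 6*286 / (11*(11^2 - 1)) = 1 - 1716/1320 = -0.300000.
Step 4: Under H0, t = rho * sqrt((n-2)/(1-rho^2)) = -0.9435 ~ t(9).
Step 5: Two-sided p-value from the t-distribution with 9 df = 0.370083.
Step 6: alpha = 0.05. fail to reject H0.

rho = -0.3000, p = 0.370083, fail to reject H0 at alpha = 0.05.


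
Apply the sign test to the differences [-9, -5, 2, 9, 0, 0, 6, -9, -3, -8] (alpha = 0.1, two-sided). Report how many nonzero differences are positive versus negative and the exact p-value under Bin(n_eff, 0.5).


Step 1: Discard zero differences. Original n = 10; n_eff = number of nonzero differences = 8.
Nonzero differences (with sign): -9, -5, +2, +9, +6, -9, -3, -8
Step 2: Count signs: positive = 3, negative = 5.
Step 3: Under H0: P(positive) = 0.5, so the number of positives S ~ Bin(8, 0.5).
Step 4: Two-sided exact p-value = sum of Bin(8,0.5) probabilities at or below the observed probability = 0.726562.
Step 5: alpha = 0.1. fail to reject H0.

n_eff = 8, pos = 3, neg = 5, p = 0.726562, fail to reject H0.


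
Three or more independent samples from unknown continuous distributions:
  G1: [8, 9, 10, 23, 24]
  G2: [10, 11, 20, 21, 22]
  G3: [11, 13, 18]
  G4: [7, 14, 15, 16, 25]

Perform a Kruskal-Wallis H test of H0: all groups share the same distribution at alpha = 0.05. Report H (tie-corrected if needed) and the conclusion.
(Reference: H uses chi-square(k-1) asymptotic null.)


Step 1: Combine all N = 18 observations and assign midranks.
sorted (value, group, rank): (7,G4,1), (8,G1,2), (9,G1,3), (10,G1,4.5), (10,G2,4.5), (11,G2,6.5), (11,G3,6.5), (13,G3,8), (14,G4,9), (15,G4,10), (16,G4,11), (18,G3,12), (20,G2,13), (21,G2,14), (22,G2,15), (23,G1,16), (24,G1,17), (25,G4,18)
Step 2: Sum ranks within each group.
R_1 = 42.5 (n_1 = 5)
R_2 = 53 (n_2 = 5)
R_3 = 26.5 (n_3 = 3)
R_4 = 49 (n_4 = 5)
Step 3: H = 12/(N(N+1)) * sum(R_i^2/n_i) - 3(N+1)
     = 12/(18*19) * (42.5^2/5 + 53^2/5 + 26.5^2/3 + 49^2/5) - 3*19
     = 0.035088 * 1637.33 - 57
     = 0.450292.
Step 4: Ties present; correction factor C = 1 - 12/(18^3 - 18) = 0.997936. Corrected H = 0.450292 / 0.997936 = 0.451224.
Step 5: Under H0, H ~ chi^2(3); p-value = 0.929469.
Step 6: alpha = 0.05. fail to reject H0.

H = 0.4512, df = 3, p = 0.929469, fail to reject H0.


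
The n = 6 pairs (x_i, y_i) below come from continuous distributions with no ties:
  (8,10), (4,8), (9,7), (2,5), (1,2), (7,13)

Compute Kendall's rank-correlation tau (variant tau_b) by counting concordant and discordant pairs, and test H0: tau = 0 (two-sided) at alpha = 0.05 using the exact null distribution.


Step 1: Enumerate the 15 unordered pairs (i,j) with i<j and classify each by sign(x_j-x_i) * sign(y_j-y_i).
  (1,2):dx=-4,dy=-2->C; (1,3):dx=+1,dy=-3->D; (1,4):dx=-6,dy=-5->C; (1,5):dx=-7,dy=-8->C
  (1,6):dx=-1,dy=+3->D; (2,3):dx=+5,dy=-1->D; (2,4):dx=-2,dy=-3->C; (2,5):dx=-3,dy=-6->C
  (2,6):dx=+3,dy=+5->C; (3,4):dx=-7,dy=-2->C; (3,5):dx=-8,dy=-5->C; (3,6):dx=-2,dy=+6->D
  (4,5):dx=-1,dy=-3->C; (4,6):dx=+5,dy=+8->C; (5,6):dx=+6,dy=+11->C
Step 2: C = 11, D = 4, total pairs = 15.
Step 3: tau = (C - D)/(n(n-1)/2) = (11 - 4)/15 = 0.466667.
Step 4: Exact two-sided p-value (enumerate n! = 720 permutations of y under H0): p = 0.272222.
Step 5: alpha = 0.05. fail to reject H0.

tau_b = 0.4667 (C=11, D=4), p = 0.272222, fail to reject H0.


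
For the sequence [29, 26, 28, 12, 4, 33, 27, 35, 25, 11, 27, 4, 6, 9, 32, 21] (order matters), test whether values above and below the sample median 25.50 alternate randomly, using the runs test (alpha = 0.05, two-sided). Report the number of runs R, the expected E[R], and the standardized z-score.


Step 1: Compute median = 25.50; label A = above, B = below.
Labels in order: AAABBAAABBABBBAB  (n_A = 8, n_B = 8)
Step 2: Count runs R = 8.
Step 3: Under H0 (random ordering), E[R] = 2*n_A*n_B/(n_A+n_B) + 1 = 2*8*8/16 + 1 = 9.0000.
        Var[R] = 2*n_A*n_B*(2*n_A*n_B - n_A - n_B) / ((n_A+n_B)^2 * (n_A+n_B-1)) = 14336/3840 = 3.7333.
        SD[R] = 1.9322.
Step 4: Continuity-corrected z = (R + 0.5 - E[R]) / SD[R] = (8 + 0.5 - 9.0000) / 1.9322 = -0.2588.
Step 5: Two-sided p-value via normal approximation = 2*(1 - Phi(|z|)) = 0.795809.
Step 6: alpha = 0.05. fail to reject H0.

R = 8, z = -0.2588, p = 0.795809, fail to reject H0.


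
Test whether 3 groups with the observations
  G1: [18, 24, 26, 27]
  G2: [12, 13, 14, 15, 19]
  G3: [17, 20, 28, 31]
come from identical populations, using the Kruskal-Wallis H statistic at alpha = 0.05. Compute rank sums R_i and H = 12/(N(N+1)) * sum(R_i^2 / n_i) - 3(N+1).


Step 1: Combine all N = 13 observations and assign midranks.
sorted (value, group, rank): (12,G2,1), (13,G2,2), (14,G2,3), (15,G2,4), (17,G3,5), (18,G1,6), (19,G2,7), (20,G3,8), (24,G1,9), (26,G1,10), (27,G1,11), (28,G3,12), (31,G3,13)
Step 2: Sum ranks within each group.
R_1 = 36 (n_1 = 4)
R_2 = 17 (n_2 = 5)
R_3 = 38 (n_3 = 4)
Step 3: H = 12/(N(N+1)) * sum(R_i^2/n_i) - 3(N+1)
     = 12/(13*14) * (36^2/4 + 17^2/5 + 38^2/4) - 3*14
     = 0.065934 * 742.8 - 42
     = 6.975824.
Step 4: No ties, so H is used without correction.
Step 5: Under H0, H ~ chi^2(2); p-value = 0.030565.
Step 6: alpha = 0.05. reject H0.

H = 6.9758, df = 2, p = 0.030565, reject H0.


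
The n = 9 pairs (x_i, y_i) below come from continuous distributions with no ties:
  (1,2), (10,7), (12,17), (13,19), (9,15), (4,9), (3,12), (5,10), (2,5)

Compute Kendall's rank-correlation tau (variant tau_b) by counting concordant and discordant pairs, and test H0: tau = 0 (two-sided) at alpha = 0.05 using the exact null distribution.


Step 1: Enumerate the 36 unordered pairs (i,j) with i<j and classify each by sign(x_j-x_i) * sign(y_j-y_i).
  (1,2):dx=+9,dy=+5->C; (1,3):dx=+11,dy=+15->C; (1,4):dx=+12,dy=+17->C; (1,5):dx=+8,dy=+13->C
  (1,6):dx=+3,dy=+7->C; (1,7):dx=+2,dy=+10->C; (1,8):dx=+4,dy=+8->C; (1,9):dx=+1,dy=+3->C
  (2,3):dx=+2,dy=+10->C; (2,4):dx=+3,dy=+12->C; (2,5):dx=-1,dy=+8->D; (2,6):dx=-6,dy=+2->D
  (2,7):dx=-7,dy=+5->D; (2,8):dx=-5,dy=+3->D; (2,9):dx=-8,dy=-2->C; (3,4):dx=+1,dy=+2->C
  (3,5):dx=-3,dy=-2->C; (3,6):dx=-8,dy=-8->C; (3,7):dx=-9,dy=-5->C; (3,8):dx=-7,dy=-7->C
  (3,9):dx=-10,dy=-12->C; (4,5):dx=-4,dy=-4->C; (4,6):dx=-9,dy=-10->C; (4,7):dx=-10,dy=-7->C
  (4,8):dx=-8,dy=-9->C; (4,9):dx=-11,dy=-14->C; (5,6):dx=-5,dy=-6->C; (5,7):dx=-6,dy=-3->C
  (5,8):dx=-4,dy=-5->C; (5,9):dx=-7,dy=-10->C; (6,7):dx=-1,dy=+3->D; (6,8):dx=+1,dy=+1->C
  (6,9):dx=-2,dy=-4->C; (7,8):dx=+2,dy=-2->D; (7,9):dx=-1,dy=-7->C; (8,9):dx=-3,dy=-5->C
Step 2: C = 30, D = 6, total pairs = 36.
Step 3: tau = (C - D)/(n(n-1)/2) = (30 - 6)/36 = 0.666667.
Step 4: Exact two-sided p-value (enumerate n! = 362880 permutations of y under H0): p = 0.012665.
Step 5: alpha = 0.05. reject H0.

tau_b = 0.6667 (C=30, D=6), p = 0.012665, reject H0.


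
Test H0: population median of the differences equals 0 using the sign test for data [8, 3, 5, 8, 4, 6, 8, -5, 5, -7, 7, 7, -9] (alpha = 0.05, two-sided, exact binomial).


Step 1: Discard zero differences. Original n = 13; n_eff = number of nonzero differences = 13.
Nonzero differences (with sign): +8, +3, +5, +8, +4, +6, +8, -5, +5, -7, +7, +7, -9
Step 2: Count signs: positive = 10, negative = 3.
Step 3: Under H0: P(positive) = 0.5, so the number of positives S ~ Bin(13, 0.5).
Step 4: Two-sided exact p-value = sum of Bin(13,0.5) probabilities at or below the observed probability = 0.092285.
Step 5: alpha = 0.05. fail to reject H0.

n_eff = 13, pos = 10, neg = 3, p = 0.092285, fail to reject H0.


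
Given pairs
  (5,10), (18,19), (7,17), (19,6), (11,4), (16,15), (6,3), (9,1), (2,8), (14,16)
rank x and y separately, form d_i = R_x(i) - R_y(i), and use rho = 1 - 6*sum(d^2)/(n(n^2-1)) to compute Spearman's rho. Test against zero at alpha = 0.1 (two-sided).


Step 1: Rank x and y separately (midranks; no ties here).
rank(x): 5->2, 18->9, 7->4, 19->10, 11->6, 16->8, 6->3, 9->5, 2->1, 14->7
rank(y): 10->6, 19->10, 17->9, 6->4, 4->3, 15->7, 3->2, 1->1, 8->5, 16->8
Step 2: d_i = R_x(i) - R_y(i); compute d_i^2.
  (2-6)^2=16, (9-10)^2=1, (4-9)^2=25, (10-4)^2=36, (6-3)^2=9, (8-7)^2=1, (3-2)^2=1, (5-1)^2=16, (1-5)^2=16, (7-8)^2=1
sum(d^2) = 122.
Step 3: rho = 1 - 6*122 / (10*(10^2 - 1)) = 1 - 732/990 = 0.260606.
Step 4: Under H0, t = rho * sqrt((n-2)/(1-rho^2)) = 0.7635 ~ t(8).
Step 5: Two-sided p-value from the t-distribution with 8 df = 0.467089.
Step 6: alpha = 0.1. fail to reject H0.

rho = 0.2606, p = 0.467089, fail to reject H0 at alpha = 0.1.


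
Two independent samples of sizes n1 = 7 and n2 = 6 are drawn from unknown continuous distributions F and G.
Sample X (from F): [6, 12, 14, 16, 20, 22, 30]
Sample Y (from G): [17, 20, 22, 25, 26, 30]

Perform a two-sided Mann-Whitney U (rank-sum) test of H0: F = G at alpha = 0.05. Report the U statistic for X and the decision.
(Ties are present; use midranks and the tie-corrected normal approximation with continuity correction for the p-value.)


Step 1: Combine and sort all 13 observations; assign midranks.
sorted (value, group): (6,X), (12,X), (14,X), (16,X), (17,Y), (20,X), (20,Y), (22,X), (22,Y), (25,Y), (26,Y), (30,X), (30,Y)
ranks: 6->1, 12->2, 14->3, 16->4, 17->5, 20->6.5, 20->6.5, 22->8.5, 22->8.5, 25->10, 26->11, 30->12.5, 30->12.5
Step 2: Rank sum for X: R1 = 1 + 2 + 3 + 4 + 6.5 + 8.5 + 12.5 = 37.5.
Step 3: U_X = R1 - n1(n1+1)/2 = 37.5 - 7*8/2 = 37.5 - 28 = 9.5.
       U_Y = n1*n2 - U_X = 42 - 9.5 = 32.5.
Step 4: Ties are present, so use the tie-corrected normal approximation (with continuity correction) for the p-value.
Step 5: p-value = 0.114578; compare to alpha = 0.05. fail to reject H0.

U_X = 9.5, p = 0.114578, fail to reject H0 at alpha = 0.05.


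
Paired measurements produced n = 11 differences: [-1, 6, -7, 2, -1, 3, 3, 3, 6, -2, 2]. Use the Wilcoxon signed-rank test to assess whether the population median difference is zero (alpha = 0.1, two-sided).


Step 1: Drop any zero differences (none here) and take |d_i|.
|d| = [1, 6, 7, 2, 1, 3, 3, 3, 6, 2, 2]
Step 2: Midrank |d_i| (ties get averaged ranks).
ranks: |1|->1.5, |6|->9.5, |7|->11, |2|->4, |1|->1.5, |3|->7, |3|->7, |3|->7, |6|->9.5, |2|->4, |2|->4
Step 3: Attach original signs; sum ranks with positive sign and with negative sign.
W+ = 9.5 + 4 + 7 + 7 + 7 + 9.5 + 4 = 48
W- = 1.5 + 11 + 1.5 + 4 = 18
(Check: W+ + W- = 66 should equal n(n+1)/2 = 66.)
Step 4: Test statistic W = min(W+, W-) = 18.
Step 5: Ties in |d|, so use the tie-corrected normal approximation.
        E[W] = n(n+1)/4 = 11*12/4 = 33.
        Tie groups: |d|=1 (t=2), |d|=2 (t=3), |d|=3 (t=3), |d|=6 (t=2); sum(t^3 - t) = 60.
        Var[W] = n(n+1)(2n+1)/24 - sum(t^3-t)/48 = 3036/24 - 60/48 = 125.25.
        z = (W - E[W]) / sqrt(Var[W]) = (18 - 33) / 11.1915 = -1.3403.
        Two-sided p = 2*Phi(z) = 0.180147.
Step 6: alpha = 0.1. fail to reject H0.

W+ = 48, W- = 18, W = min = 18, p = 0.180147, fail to reject H0.


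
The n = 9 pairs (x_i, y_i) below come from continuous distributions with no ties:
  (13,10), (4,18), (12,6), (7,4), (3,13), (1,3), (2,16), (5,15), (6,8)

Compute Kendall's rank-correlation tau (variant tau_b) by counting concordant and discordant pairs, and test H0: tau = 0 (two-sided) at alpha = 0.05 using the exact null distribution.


Step 1: Enumerate the 36 unordered pairs (i,j) with i<j and classify each by sign(x_j-x_i) * sign(y_j-y_i).
  (1,2):dx=-9,dy=+8->D; (1,3):dx=-1,dy=-4->C; (1,4):dx=-6,dy=-6->C; (1,5):dx=-10,dy=+3->D
  (1,6):dx=-12,dy=-7->C; (1,7):dx=-11,dy=+6->D; (1,8):dx=-8,dy=+5->D; (1,9):dx=-7,dy=-2->C
  (2,3):dx=+8,dy=-12->D; (2,4):dx=+3,dy=-14->D; (2,5):dx=-1,dy=-5->C; (2,6):dx=-3,dy=-15->C
  (2,7):dx=-2,dy=-2->C; (2,8):dx=+1,dy=-3->D; (2,9):dx=+2,dy=-10->D; (3,4):dx=-5,dy=-2->C
  (3,5):dx=-9,dy=+7->D; (3,6):dx=-11,dy=-3->C; (3,7):dx=-10,dy=+10->D; (3,8):dx=-7,dy=+9->D
  (3,9):dx=-6,dy=+2->D; (4,5):dx=-4,dy=+9->D; (4,6):dx=-6,dy=-1->C; (4,7):dx=-5,dy=+12->D
  (4,8):dx=-2,dy=+11->D; (4,9):dx=-1,dy=+4->D; (5,6):dx=-2,dy=-10->C; (5,7):dx=-1,dy=+3->D
  (5,8):dx=+2,dy=+2->C; (5,9):dx=+3,dy=-5->D; (6,7):dx=+1,dy=+13->C; (6,8):dx=+4,dy=+12->C
  (6,9):dx=+5,dy=+5->C; (7,8):dx=+3,dy=-1->D; (7,9):dx=+4,dy=-8->D; (8,9):dx=+1,dy=-7->D
Step 2: C = 15, D = 21, total pairs = 36.
Step 3: tau = (C - D)/(n(n-1)/2) = (15 - 21)/36 = -0.166667.
Step 4: Exact two-sided p-value (enumerate n! = 362880 permutations of y under H0): p = 0.612202.
Step 5: alpha = 0.05. fail to reject H0.

tau_b = -0.1667 (C=15, D=21), p = 0.612202, fail to reject H0.


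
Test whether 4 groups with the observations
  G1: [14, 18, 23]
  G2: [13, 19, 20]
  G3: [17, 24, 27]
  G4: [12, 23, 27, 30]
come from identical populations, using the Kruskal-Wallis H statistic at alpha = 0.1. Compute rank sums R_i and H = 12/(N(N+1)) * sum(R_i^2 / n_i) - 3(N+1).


Step 1: Combine all N = 13 observations and assign midranks.
sorted (value, group, rank): (12,G4,1), (13,G2,2), (14,G1,3), (17,G3,4), (18,G1,5), (19,G2,6), (20,G2,7), (23,G1,8.5), (23,G4,8.5), (24,G3,10), (27,G3,11.5), (27,G4,11.5), (30,G4,13)
Step 2: Sum ranks within each group.
R_1 = 16.5 (n_1 = 3)
R_2 = 15 (n_2 = 3)
R_3 = 25.5 (n_3 = 3)
R_4 = 34 (n_4 = 4)
Step 3: H = 12/(N(N+1)) * sum(R_i^2/n_i) - 3(N+1)
     = 12/(13*14) * (16.5^2/3 + 15^2/3 + 25.5^2/3 + 34^2/4) - 3*14
     = 0.065934 * 671.5 - 42
     = 2.274725.
Step 4: Ties present; correction factor C = 1 - 12/(13^3 - 13) = 0.994505. Corrected H = 2.274725 / 0.994505 = 2.287293.
Step 5: Under H0, H ~ chi^2(3); p-value = 0.514960.
Step 6: alpha = 0.1. fail to reject H0.

H = 2.2873, df = 3, p = 0.514960, fail to reject H0.


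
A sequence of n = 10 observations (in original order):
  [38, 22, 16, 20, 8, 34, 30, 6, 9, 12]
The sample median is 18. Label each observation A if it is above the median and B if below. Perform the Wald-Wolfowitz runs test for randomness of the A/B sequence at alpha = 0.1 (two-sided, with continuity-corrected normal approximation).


Step 1: Compute median = 18; label A = above, B = below.
Labels in order: AABABAABBB  (n_A = 5, n_B = 5)
Step 2: Count runs R = 6.
Step 3: Under H0 (random ordering), E[R] = 2*n_A*n_B/(n_A+n_B) + 1 = 2*5*5/10 + 1 = 6.0000.
        Var[R] = 2*n_A*n_B*(2*n_A*n_B - n_A - n_B) / ((n_A+n_B)^2 * (n_A+n_B-1)) = 2000/900 = 2.2222.
        SD[R] = 1.4907.
Step 4: R = E[R], so z = 0 with no continuity correction.
Step 5: Two-sided p-value via normal approximation = 2*(1 - Phi(|z|)) = 1.000000.
Step 6: alpha = 0.1. fail to reject H0.

R = 6, z = 0.0000, p = 1.000000, fail to reject H0.


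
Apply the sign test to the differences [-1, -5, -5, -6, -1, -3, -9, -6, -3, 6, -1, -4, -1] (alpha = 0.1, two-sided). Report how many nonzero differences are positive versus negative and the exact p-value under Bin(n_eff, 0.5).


Step 1: Discard zero differences. Original n = 13; n_eff = number of nonzero differences = 13.
Nonzero differences (with sign): -1, -5, -5, -6, -1, -3, -9, -6, -3, +6, -1, -4, -1
Step 2: Count signs: positive = 1, negative = 12.
Step 3: Under H0: P(positive) = 0.5, so the number of positives S ~ Bin(13, 0.5).
Step 4: Two-sided exact p-value = sum of Bin(13,0.5) probabilities at or below the observed probability = 0.003418.
Step 5: alpha = 0.1. reject H0.

n_eff = 13, pos = 1, neg = 12, p = 0.003418, reject H0.


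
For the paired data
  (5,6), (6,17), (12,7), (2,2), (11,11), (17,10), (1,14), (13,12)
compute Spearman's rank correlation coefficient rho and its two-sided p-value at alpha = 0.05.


Step 1: Rank x and y separately (midranks; no ties here).
rank(x): 5->3, 6->4, 12->6, 2->2, 11->5, 17->8, 1->1, 13->7
rank(y): 6->2, 17->8, 7->3, 2->1, 11->5, 10->4, 14->7, 12->6
Step 2: d_i = R_x(i) - R_y(i); compute d_i^2.
  (3-2)^2=1, (4-8)^2=16, (6-3)^2=9, (2-1)^2=1, (5-5)^2=0, (8-4)^2=16, (1-7)^2=36, (7-6)^2=1
sum(d^2) = 80.
Step 3: rho = 1 - 6*80 / (8*(8^2 - 1)) = 1 - 480/504 = 0.047619.
Step 4: Under H0, t = rho * sqrt((n-2)/(1-rho^2)) = 0.1168 ~ t(6).
Step 5: Two-sided p-value from the t-distribution with 6 df = 0.910849.
Step 6: alpha = 0.05. fail to reject H0.

rho = 0.0476, p = 0.910849, fail to reject H0 at alpha = 0.05.


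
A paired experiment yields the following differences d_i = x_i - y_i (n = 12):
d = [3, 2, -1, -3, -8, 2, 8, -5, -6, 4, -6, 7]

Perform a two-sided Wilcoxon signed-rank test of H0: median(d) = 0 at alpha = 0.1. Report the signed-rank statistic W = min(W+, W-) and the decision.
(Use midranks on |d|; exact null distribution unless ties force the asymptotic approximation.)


Step 1: Drop any zero differences (none here) and take |d_i|.
|d| = [3, 2, 1, 3, 8, 2, 8, 5, 6, 4, 6, 7]
Step 2: Midrank |d_i| (ties get averaged ranks).
ranks: |3|->4.5, |2|->2.5, |1|->1, |3|->4.5, |8|->11.5, |2|->2.5, |8|->11.5, |5|->7, |6|->8.5, |4|->6, |6|->8.5, |7|->10
Step 3: Attach original signs; sum ranks with positive sign and with negative sign.
W+ = 4.5 + 2.5 + 2.5 + 11.5 + 6 + 10 = 37
W- = 1 + 4.5 + 11.5 + 7 + 8.5 + 8.5 = 41
(Check: W+ + W- = 78 should equal n(n+1)/2 = 78.)
Step 4: Test statistic W = min(W+, W-) = 37.
Step 5: Ties in |d|, so use the tie-corrected normal approximation.
        E[W] = n(n+1)/4 = 12*13/4 = 39.
        Tie groups: |d|=2 (t=2), |d|=3 (t=2), |d|=6 (t=2), |d|=8 (t=2); sum(t^3 - t) = 24.
        Var[W] = n(n+1)(2n+1)/24 - sum(t^3-t)/48 = 3900/24 - 24/48 = 162.
        z = (W - E[W]) / sqrt(Var[W]) = (37 - 39) / 12.7279 = -0.1571.
        Two-sided p = 2*Phi(z) = 0.875139.
Step 6: alpha = 0.1. fail to reject H0.

W+ = 37, W- = 41, W = min = 37, p = 0.875139, fail to reject H0.


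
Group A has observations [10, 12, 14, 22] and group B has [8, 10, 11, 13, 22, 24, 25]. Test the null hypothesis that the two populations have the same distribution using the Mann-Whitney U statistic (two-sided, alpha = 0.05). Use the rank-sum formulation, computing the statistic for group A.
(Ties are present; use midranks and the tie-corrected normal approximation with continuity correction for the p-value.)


Step 1: Combine and sort all 11 observations; assign midranks.
sorted (value, group): (8,Y), (10,X), (10,Y), (11,Y), (12,X), (13,Y), (14,X), (22,X), (22,Y), (24,Y), (25,Y)
ranks: 8->1, 10->2.5, 10->2.5, 11->4, 12->5, 13->6, 14->7, 22->8.5, 22->8.5, 24->10, 25->11
Step 2: Rank sum for X: R1 = 2.5 + 5 + 7 + 8.5 = 23.
Step 3: U_X = R1 - n1(n1+1)/2 = 23 - 4*5/2 = 23 - 10 = 13.
       U_Y = n1*n2 - U_X = 28 - 13 = 15.
Step 4: Ties are present, so use the tie-corrected normal approximation (with continuity correction) for the p-value.
Step 5: p-value = 0.924376; compare to alpha = 0.05. fail to reject H0.

U_X = 13, p = 0.924376, fail to reject H0 at alpha = 0.05.


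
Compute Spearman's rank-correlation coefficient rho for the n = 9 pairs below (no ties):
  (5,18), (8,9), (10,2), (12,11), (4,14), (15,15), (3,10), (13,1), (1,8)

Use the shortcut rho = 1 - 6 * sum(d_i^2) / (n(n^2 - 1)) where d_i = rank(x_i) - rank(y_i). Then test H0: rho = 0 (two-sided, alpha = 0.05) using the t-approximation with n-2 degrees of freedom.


Step 1: Rank x and y separately (midranks; no ties here).
rank(x): 5->4, 8->5, 10->6, 12->7, 4->3, 15->9, 3->2, 13->8, 1->1
rank(y): 18->9, 9->4, 2->2, 11->6, 14->7, 15->8, 10->5, 1->1, 8->3
Step 2: d_i = R_x(i) - R_y(i); compute d_i^2.
  (4-9)^2=25, (5-4)^2=1, (6-2)^2=16, (7-6)^2=1, (3-7)^2=16, (9-8)^2=1, (2-5)^2=9, (8-1)^2=49, (1-3)^2=4
sum(d^2) = 122.
Step 3: rho = 1 - 6*122 / (9*(9^2 - 1)) = 1 - 732/720 = -0.016667.
Step 4: Under H0, t = rho * sqrt((n-2)/(1-rho^2)) = -0.0441 ~ t(7).
Step 5: Two-sided p-value from the t-distribution with 7 df = 0.966055.
Step 6: alpha = 0.05. fail to reject H0.

rho = -0.0167, p = 0.966055, fail to reject H0 at alpha = 0.05.


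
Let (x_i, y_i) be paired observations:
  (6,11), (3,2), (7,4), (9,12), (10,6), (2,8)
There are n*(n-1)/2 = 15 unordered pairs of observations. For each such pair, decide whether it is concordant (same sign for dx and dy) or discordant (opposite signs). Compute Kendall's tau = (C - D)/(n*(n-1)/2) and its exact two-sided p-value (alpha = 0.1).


Step 1: Enumerate the 15 unordered pairs (i,j) with i<j and classify each by sign(x_j-x_i) * sign(y_j-y_i).
  (1,2):dx=-3,dy=-9->C; (1,3):dx=+1,dy=-7->D; (1,4):dx=+3,dy=+1->C; (1,5):dx=+4,dy=-5->D
  (1,6):dx=-4,dy=-3->C; (2,3):dx=+4,dy=+2->C; (2,4):dx=+6,dy=+10->C; (2,5):dx=+7,dy=+4->C
  (2,6):dx=-1,dy=+6->D; (3,4):dx=+2,dy=+8->C; (3,5):dx=+3,dy=+2->C; (3,6):dx=-5,dy=+4->D
  (4,5):dx=+1,dy=-6->D; (4,6):dx=-7,dy=-4->C; (5,6):dx=-8,dy=+2->D
Step 2: C = 9, D = 6, total pairs = 15.
Step 3: tau = (C - D)/(n(n-1)/2) = (9 - 6)/15 = 0.200000.
Step 4: Exact two-sided p-value (enumerate n! = 720 permutations of y under H0): p = 0.719444.
Step 5: alpha = 0.1. fail to reject H0.

tau_b = 0.2000 (C=9, D=6), p = 0.719444, fail to reject H0.


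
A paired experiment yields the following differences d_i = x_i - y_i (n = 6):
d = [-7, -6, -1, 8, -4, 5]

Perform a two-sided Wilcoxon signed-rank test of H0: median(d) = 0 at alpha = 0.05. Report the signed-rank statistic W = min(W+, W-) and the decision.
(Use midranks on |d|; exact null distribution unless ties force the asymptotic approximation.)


Step 1: Drop any zero differences (none here) and take |d_i|.
|d| = [7, 6, 1, 8, 4, 5]
Step 2: Midrank |d_i| (ties get averaged ranks).
ranks: |7|->5, |6|->4, |1|->1, |8|->6, |4|->2, |5|->3
Step 3: Attach original signs; sum ranks with positive sign and with negative sign.
W+ = 6 + 3 = 9
W- = 5 + 4 + 1 + 2 = 12
(Check: W+ + W- = 21 should equal n(n+1)/2 = 21.)
Step 4: Test statistic W = min(W+, W-) = 9.
Step 5: No ties, so the exact null distribution over the 2^6 = 64 sign assignments gives the two-sided p-value = 0.843750.
Step 6: alpha = 0.05. fail to reject H0.

W+ = 9, W- = 12, W = min = 9, p = 0.843750, fail to reject H0.


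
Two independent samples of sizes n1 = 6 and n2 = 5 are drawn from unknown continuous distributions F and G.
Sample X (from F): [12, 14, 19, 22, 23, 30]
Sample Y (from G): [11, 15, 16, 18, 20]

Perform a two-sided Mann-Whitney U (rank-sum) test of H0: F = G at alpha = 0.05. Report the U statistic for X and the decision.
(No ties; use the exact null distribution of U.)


Step 1: Combine and sort all 11 observations; assign midranks.
sorted (value, group): (11,Y), (12,X), (14,X), (15,Y), (16,Y), (18,Y), (19,X), (20,Y), (22,X), (23,X), (30,X)
ranks: 11->1, 12->2, 14->3, 15->4, 16->5, 18->6, 19->7, 20->8, 22->9, 23->10, 30->11
Step 2: Rank sum for X: R1 = 2 + 3 + 7 + 9 + 10 + 11 = 42.
Step 3: U_X = R1 - n1(n1+1)/2 = 42 - 6*7/2 = 42 - 21 = 21.
       U_Y = n1*n2 - U_X = 30 - 21 = 9.
Step 4: No ties, so the exact null distribution of U (based on enumerating the C(11,6) = 462 equally likely rank assignments) gives the two-sided p-value.
Step 5: p-value = 0.329004; compare to alpha = 0.05. fail to reject H0.

U_X = 21, p = 0.329004, fail to reject H0 at alpha = 0.05.


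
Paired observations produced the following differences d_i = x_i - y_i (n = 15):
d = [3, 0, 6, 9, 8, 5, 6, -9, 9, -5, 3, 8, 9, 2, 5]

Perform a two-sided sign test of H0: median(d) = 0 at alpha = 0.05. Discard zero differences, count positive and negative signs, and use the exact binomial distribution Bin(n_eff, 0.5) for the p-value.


Step 1: Discard zero differences. Original n = 15; n_eff = number of nonzero differences = 14.
Nonzero differences (with sign): +3, +6, +9, +8, +5, +6, -9, +9, -5, +3, +8, +9, +2, +5
Step 2: Count signs: positive = 12, negative = 2.
Step 3: Under H0: P(positive) = 0.5, so the number of positives S ~ Bin(14, 0.5).
Step 4: Two-sided exact p-value = sum of Bin(14,0.5) probabilities at or below the observed probability = 0.012939.
Step 5: alpha = 0.05. reject H0.

n_eff = 14, pos = 12, neg = 2, p = 0.012939, reject H0.


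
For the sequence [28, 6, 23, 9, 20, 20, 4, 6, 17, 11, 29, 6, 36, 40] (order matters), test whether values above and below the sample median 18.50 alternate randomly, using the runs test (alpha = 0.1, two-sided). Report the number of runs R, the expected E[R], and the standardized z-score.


Step 1: Compute median = 18.50; label A = above, B = below.
Labels in order: ABABAABBBBABAA  (n_A = 7, n_B = 7)
Step 2: Count runs R = 9.
Step 3: Under H0 (random ordering), E[R] = 2*n_A*n_B/(n_A+n_B) + 1 = 2*7*7/14 + 1 = 8.0000.
        Var[R] = 2*n_A*n_B*(2*n_A*n_B - n_A - n_B) / ((n_A+n_B)^2 * (n_A+n_B-1)) = 8232/2548 = 3.2308.
        SD[R] = 1.7974.
Step 4: Continuity-corrected z = (R - 0.5 - E[R]) / SD[R] = (9 - 0.5 - 8.0000) / 1.7974 = 0.2782.
Step 5: Two-sided p-value via normal approximation = 2*(1 - Phi(|z|)) = 0.780879.
Step 6: alpha = 0.1. fail to reject H0.

R = 9, z = 0.2782, p = 0.780879, fail to reject H0.


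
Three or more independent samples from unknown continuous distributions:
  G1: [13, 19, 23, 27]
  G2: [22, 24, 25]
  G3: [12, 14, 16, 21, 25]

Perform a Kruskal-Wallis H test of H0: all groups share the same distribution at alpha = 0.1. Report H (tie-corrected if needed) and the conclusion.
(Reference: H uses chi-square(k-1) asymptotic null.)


Step 1: Combine all N = 12 observations and assign midranks.
sorted (value, group, rank): (12,G3,1), (13,G1,2), (14,G3,3), (16,G3,4), (19,G1,5), (21,G3,6), (22,G2,7), (23,G1,8), (24,G2,9), (25,G2,10.5), (25,G3,10.5), (27,G1,12)
Step 2: Sum ranks within each group.
R_1 = 27 (n_1 = 4)
R_2 = 26.5 (n_2 = 3)
R_3 = 24.5 (n_3 = 5)
Step 3: H = 12/(N(N+1)) * sum(R_i^2/n_i) - 3(N+1)
     = 12/(12*13) * (27^2/4 + 26.5^2/3 + 24.5^2/5) - 3*13
     = 0.076923 * 536.383 - 39
     = 2.260256.
Step 4: Ties present; correction factor C = 1 - 6/(12^3 - 12) = 0.996503. Corrected H = 2.260256 / 0.996503 = 2.268187.
Step 5: Under H0, H ~ chi^2(2); p-value = 0.321714.
Step 6: alpha = 0.1. fail to reject H0.

H = 2.2682, df = 2, p = 0.321714, fail to reject H0.


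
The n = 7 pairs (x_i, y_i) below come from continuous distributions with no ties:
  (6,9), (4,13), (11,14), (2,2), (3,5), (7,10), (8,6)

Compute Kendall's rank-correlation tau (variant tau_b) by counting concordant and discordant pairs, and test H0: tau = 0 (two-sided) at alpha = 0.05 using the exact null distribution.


Step 1: Enumerate the 21 unordered pairs (i,j) with i<j and classify each by sign(x_j-x_i) * sign(y_j-y_i).
  (1,2):dx=-2,dy=+4->D; (1,3):dx=+5,dy=+5->C; (1,4):dx=-4,dy=-7->C; (1,5):dx=-3,dy=-4->C
  (1,6):dx=+1,dy=+1->C; (1,7):dx=+2,dy=-3->D; (2,3):dx=+7,dy=+1->C; (2,4):dx=-2,dy=-11->C
  (2,5):dx=-1,dy=-8->C; (2,6):dx=+3,dy=-3->D; (2,7):dx=+4,dy=-7->D; (3,4):dx=-9,dy=-12->C
  (3,5):dx=-8,dy=-9->C; (3,6):dx=-4,dy=-4->C; (3,7):dx=-3,dy=-8->C; (4,5):dx=+1,dy=+3->C
  (4,6):dx=+5,dy=+8->C; (4,7):dx=+6,dy=+4->C; (5,6):dx=+4,dy=+5->C; (5,7):dx=+5,dy=+1->C
  (6,7):dx=+1,dy=-4->D
Step 2: C = 16, D = 5, total pairs = 21.
Step 3: tau = (C - D)/(n(n-1)/2) = (16 - 5)/21 = 0.523810.
Step 4: Exact two-sided p-value (enumerate n! = 5040 permutations of y under H0): p = 0.136111.
Step 5: alpha = 0.05. fail to reject H0.

tau_b = 0.5238 (C=16, D=5), p = 0.136111, fail to reject H0.
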